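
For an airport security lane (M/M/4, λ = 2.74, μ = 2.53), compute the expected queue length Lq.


a = λ/μ = 1.0830; ρ = a/4 = 0.2708
P₀ = 0.337865
Lq = P₀·a^c·ρ / (c!·(1−ρ)²) = 0.337865·1.37569·0.2708/(24·0.53180)
= 0.009860

Final: 0.009860


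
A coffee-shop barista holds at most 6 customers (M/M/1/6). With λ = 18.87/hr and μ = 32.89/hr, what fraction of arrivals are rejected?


ρ = λ/μ = 18.87/32.89 = 0.5737
P_K = (1−ρ)ρ^K/(1−ρ^(K+1)) = (0.4263·0.035665)/(1 − 0.020462)
= 0.015203/0.979538 = 0.015521

Final: 0.015521


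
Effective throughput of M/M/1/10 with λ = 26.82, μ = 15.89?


ρ = 1.6879; P_K = (1−ρ)ρ^10/(1−ρ^11) = 0.408822
λ_eff = λ(1 − P_K) = 26.82·(1 − 0.408822) = 26.82·0.591178 = 15.8554 /hr

Final: 15.8554 /hr


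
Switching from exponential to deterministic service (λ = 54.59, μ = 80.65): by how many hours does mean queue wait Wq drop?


ρ = 54.59/80.65 = 0.6769
Wq(M/M/1) = ρ/(μ−λ) = 0.6769/26.06 = 0.02597 hr
Wq(M/D/1) = ρ/(2(μ−λ)) = 0.01299 hr
Savings = 0.02597 − 0.01299 = 0.01299 hr

Final: 0.01299 hr


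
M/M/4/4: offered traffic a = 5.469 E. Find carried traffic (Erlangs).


B(4,5.469) = 0.433624 (Erlang-B)
Carried load = a(1 − B) = 5.469·(1 − 0.433624) = 5.469·0.566376 = 3.0975 E

Final: 3.0975 Erlangs


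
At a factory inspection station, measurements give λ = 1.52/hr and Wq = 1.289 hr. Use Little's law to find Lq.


Lq = λWq = 1.52·1.289 = 1.9593

Final: 1.9593


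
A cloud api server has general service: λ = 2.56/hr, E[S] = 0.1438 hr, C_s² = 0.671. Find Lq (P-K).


ρ = λ·E[S] = 2.56·0.1438 = 0.3681
Lq = ρ²(1+C_s²)/(2(1−ρ)) = 0.1355·(1+0.671)/(2·0.6319)
= 0.1355·1.6710/1.2637 = 0.17919

Final: 0.17919


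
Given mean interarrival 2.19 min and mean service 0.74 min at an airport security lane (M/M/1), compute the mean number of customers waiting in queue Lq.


λ = 60/2.19 = 27.3973 /hr
μ = 60/0.74 = 81.0811 /hr
ρ = λ/μ = 27.3973/81.0811 = 0.3379
Lq = ρ²/(1−ρ) = 0.1142/0.6621 = 0.1724

Final: 0.1724


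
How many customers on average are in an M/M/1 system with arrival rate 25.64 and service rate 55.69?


ρ = λ/μ = 25.64/55.69 = 0.4604
L = ρ/(1−ρ) = 0.4604/(1 − 0.4604) = 0.4604/0.5396 = 0.8532

Final: 0.8532


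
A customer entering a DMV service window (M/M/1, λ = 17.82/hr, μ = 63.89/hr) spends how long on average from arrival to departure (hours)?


W = 1/(μ−λ) = 1/(63.89 − 17.82) = 1/46.07 = 0.02171 hr

Final: 0.02171 hr


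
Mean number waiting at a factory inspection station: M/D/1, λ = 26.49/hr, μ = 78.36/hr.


ρ = 26.49/78.36 = 0.3381
M/D/1: Lq = ρ²/(2(1−ρ)) = 0.1143/(2·0.6619) = 0.08632

Final: 0.08632


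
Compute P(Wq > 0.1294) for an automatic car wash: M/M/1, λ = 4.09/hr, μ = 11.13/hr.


ρ = 4.09/11.13 = 0.3675
P(Wq > t) = ρ·e^{−(μ−λ)t} = 0.3675·e^{−0.9110}
= 0.3675·0.402132 = 0.147773

Final: 0.147773


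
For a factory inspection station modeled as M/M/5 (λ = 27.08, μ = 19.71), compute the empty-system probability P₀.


a = λ/μ = 27.08/19.71 = 1.3739; ρ = a/c = 0.2748
Σ_{k=0}^{4} a^k/k! (terms k=0..4) = 1.00000 + 1.37392 + 0.94383 + 0.43225 + 0.14847 = 3.89847
Tail: a^5/(5!(1−ρ)) = 4.89565/(120·0.7252) = 0.05626
P₀ = 1/(3.89847 + 0.05626) = 1/3.95473 = 0.252862

Final: 0.252862


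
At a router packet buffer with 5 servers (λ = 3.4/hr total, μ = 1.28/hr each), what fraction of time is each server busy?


ρ = λ/(cμ) = 3.4/(5·1.28) = 3.4/6.40 = 0.5312

Final: 0.5312


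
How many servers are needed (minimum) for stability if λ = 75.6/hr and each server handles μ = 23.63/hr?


Stability requires cμ > λ ⇔ c > λ/μ.
λ/μ = 75.6/23.63 = 3.1993
Minimum integer c = ⌊3.1993⌋ + 1 = 4
Check: 4·23.63 = 94.52 > 75.6, while 3·23.63 = 70.89 ≤ 75.6

Final: 4 servers


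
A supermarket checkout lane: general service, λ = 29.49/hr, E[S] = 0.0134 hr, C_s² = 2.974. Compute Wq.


ρ = λ·E[S] = 29.49·0.0134 = 0.3952
E[S²] = E[S]²(1+C_s²) = 0.0134²·(1+2.974) = 0.0007136
Wq = λ·E[S²]/(2(1−ρ)) = 29.49·0.0007136/(2·0.6048) = 0.01740 hr

Final: 0.01740 hr


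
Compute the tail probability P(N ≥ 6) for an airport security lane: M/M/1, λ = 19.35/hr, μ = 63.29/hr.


ρ = 19.35/63.29 = 0.3057
P(N ≥ n) = ρ^n = 0.3057^6 = 0.0008167

Final: 0.0008167


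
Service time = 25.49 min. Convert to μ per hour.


μ = 1/(service time) in consistent units.
1 hour = 60 min, so μ = 60/25.49 = 2.3539 per hour

Final: 2.3539 /hr


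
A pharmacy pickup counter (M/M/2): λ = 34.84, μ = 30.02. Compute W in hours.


a = 1.1606; ρ = 0.5803; P₀ = 0.265599
Lq = P₀·a^c·ρ/(c!(1−ρ)²) = 0.58918
Wq = Lq/λ = 0.58918/34.84 = 0.01691 hr
W = Wq + 1/μ = 0.01691 + 0.03331 = 0.05022 hr

Final: 0.05022 hr


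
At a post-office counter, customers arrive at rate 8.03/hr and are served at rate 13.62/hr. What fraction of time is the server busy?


ρ = λ/μ = 8.03/13.62 = 0.5896

Final: 0.5896


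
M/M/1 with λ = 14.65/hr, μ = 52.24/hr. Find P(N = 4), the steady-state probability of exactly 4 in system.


ρ = 14.65/52.24 = 0.2804
P_n = (1−ρ)·ρ^n = (1 − 0.2804)·0.2804^4 = 0.7196·0.006185 = 0.004450

Final: 0.004450


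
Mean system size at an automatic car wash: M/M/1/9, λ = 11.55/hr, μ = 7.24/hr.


ρ = 11.55/7.24 = 1.5953
L = ρ[1 − (K+1)ρ^K + Kρ^(K+1)] / [(1−ρ)(1−ρ^(K+1))]
Numerator: 1.5953·(1 − 10·66.925367 + 9·106.766297) = 466.854513
Denominator: (-0.5953)·(-105.766297) = 62.963086
L = 466.854513/62.963086 = 7.4147

Final: 7.4147


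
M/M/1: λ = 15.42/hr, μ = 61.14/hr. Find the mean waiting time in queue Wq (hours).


ρ = 15.42/61.14 = 0.2522
Wq = ρ/(μ−λ) = 0.2522/(61.14 − 15.42) = 0.2522/45.72 = 0.005516 hr

Final: 0.005516 hr


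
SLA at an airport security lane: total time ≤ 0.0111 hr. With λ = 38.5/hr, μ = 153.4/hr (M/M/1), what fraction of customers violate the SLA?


W ~ Exponential(μ−λ) for M/M/1.
μ − λ = 153.4 − 38.5 = 114.9000
P(W > t) = e^{−(μ−λ)t} = e^{−1.2754} = 0.279322

Final: 0.279322


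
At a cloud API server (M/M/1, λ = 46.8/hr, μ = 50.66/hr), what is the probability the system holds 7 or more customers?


ρ = 46.8/50.66 = 0.9238
P(N ≥ n) = ρ^n = 0.9238^7 = 0.574202

Final: 0.574202


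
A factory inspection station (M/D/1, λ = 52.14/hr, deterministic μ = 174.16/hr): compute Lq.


ρ = 52.14/174.16 = 0.2994
M/D/1: Lq = ρ²/(2(1−ρ)) = 0.08963/(2·0.7006) = 0.06396

Final: 0.06396


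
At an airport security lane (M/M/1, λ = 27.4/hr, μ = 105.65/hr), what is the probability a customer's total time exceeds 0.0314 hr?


W ~ Exponential(μ−λ) for M/M/1.
μ − λ = 105.65 − 27.4 = 78.2500
P(W > t) = e^{−(μ−λ)t} = e^{−2.4570} = 0.085687

Final: 0.085687


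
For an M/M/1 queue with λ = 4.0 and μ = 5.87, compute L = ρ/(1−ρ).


ρ = λ/μ = 4.0/5.87 = 0.6814
L = ρ/(1−ρ) = 0.6814/(1 − 0.6814) = 0.6814/0.3186 = 2.1390

Final: 2.1390


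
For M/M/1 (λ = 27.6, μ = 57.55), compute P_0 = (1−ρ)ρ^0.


ρ = 27.6/57.55 = 0.4796
P_n = (1−ρ)·ρ^n = (1 − 0.4796)·0.4796^0 = 0.5204·1.000000 = 0.520417

Final: 0.520417


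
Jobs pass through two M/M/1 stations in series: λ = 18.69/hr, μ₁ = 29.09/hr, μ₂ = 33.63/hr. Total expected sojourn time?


Each node sees arrival rate λ = 18.69/hr (tandem ⇒ throughput preserved).
W₁ = 1/(μ₁−λ) = 1/(29.09−18.69) = 0.09615 hr
W₂ = 1/(μ₂−λ) = 1/(33.63−18.69) = 0.06693 hr
W_total = W₁ + W₂ = 0.09615 + 0.06693 = 0.16309 hr

Final: 0.16309 hr


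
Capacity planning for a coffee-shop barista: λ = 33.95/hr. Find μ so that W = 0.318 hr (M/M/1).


W = 1/(μ−λ) ⇒ μ − λ = 1/W = 1/0.318 = 3.1447
μ = λ + 1/W = 33.95 + 3.1447 = 37.0947 per hr

Final: 37.0947 /hr


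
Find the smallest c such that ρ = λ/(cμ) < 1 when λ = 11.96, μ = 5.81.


Stability requires cμ > λ ⇔ c > λ/μ.
λ/μ = 11.96/5.81 = 2.0585
Minimum integer c = ⌊2.0585⌋ + 1 = 3
Check: 3·5.81 = 17.43 > 11.96, while 2·5.81 = 11.62 ≤ 11.96

Final: 3 servers


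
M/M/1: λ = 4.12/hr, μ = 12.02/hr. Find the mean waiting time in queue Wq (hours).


ρ = 4.12/12.02 = 0.3428
Wq = ρ/(μ−λ) = 0.3428/(12.02 − 4.12) = 0.3428/7.90 = 0.04339 hr

Final: 0.04339 hr


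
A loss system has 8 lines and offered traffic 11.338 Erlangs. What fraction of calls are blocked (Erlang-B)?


B(c,a) = (a^c/c!) / Σ_{k=0}^{c} a^k/k!
a^8/8! = 6772.844394
Σ terms (k=0..8): 1.00000 + 11.33800 + 64.27512 + 242.91711 + 688.54855 + 1561.35270 + 2950.43614 + 4778.86357 + 6772.84439 = 17071.575586
B = 6772.844394/17071.575586 = 0.396732

Final: 0.396732


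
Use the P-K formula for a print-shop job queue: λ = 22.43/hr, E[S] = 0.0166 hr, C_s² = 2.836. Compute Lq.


ρ = λ·E[S] = 22.43·0.0166 = 0.3723
Lq = ρ²(1+C_s²)/(2(1−ρ)) = 0.1386·(1+2.836)/(2·0.6277)
= 0.1386·3.8360/1.2553 = 0.42364

Final: 0.42364


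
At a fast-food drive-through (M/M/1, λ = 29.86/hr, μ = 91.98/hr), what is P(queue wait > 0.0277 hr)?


ρ = 29.86/91.98 = 0.3246
P(Wq > t) = ρ·e^{−(μ−λ)t} = 0.3246·e^{−1.7207}
= 0.3246·0.178937 = 0.058089

Final: 0.058089


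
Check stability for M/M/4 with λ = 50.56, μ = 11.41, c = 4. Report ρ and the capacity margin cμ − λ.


Total capacity cμ = 4·11.41 = 45.64/hr
ρ = λ/(cμ) = 50.56/45.64 = 1.1078
Stable ⇔ ρ < 1: NO
Spare capacity = cμ − λ = 45.64 − 50.56 = -4.92/hr

Final: ρ = 1.1078; unstable; margin = -4.92/hr


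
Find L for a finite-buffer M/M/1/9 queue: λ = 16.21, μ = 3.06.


ρ = 16.21/3.06 = 5.2974
L = ρ[1 − (K+1)ρ^K + Kρ^(K+1)] / [(1−ρ)(1−ρ^(K+1))]
Numerator: 5.2974·(1 − 10·3285143.124487 + 9·17402669.950303) = 655671187.836761
Denominator: (-4.2974)·(-17402668.950303) = 74785979.312579
L = 655671187.836761/74785979.312579 = 8.7673

Final: 8.7673


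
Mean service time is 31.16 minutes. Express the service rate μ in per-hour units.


μ = 1/(service time) in consistent units.
1 hour = 60 min, so μ = 60/31.16 = 1.9255 per hour

Final: 1.9255 /hr


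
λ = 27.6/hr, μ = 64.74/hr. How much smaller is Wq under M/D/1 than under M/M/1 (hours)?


ρ = 27.6/64.74 = 0.4263
Wq(M/M/1) = ρ/(μ−λ) = 0.4263/37.14 = 0.01148 hr
Wq(M/D/1) = ρ/(2(μ−λ)) = 0.005739 hr
Savings = 0.01148 − 0.005739 = 0.005739 hr

Final: 0.005739 hr


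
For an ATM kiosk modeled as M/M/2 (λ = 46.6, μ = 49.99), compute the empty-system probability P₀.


a = λ/μ = 46.6/49.99 = 0.9322; ρ = a/c = 0.4661
Σ_{k=0}^{1} a^k/k! (terms k=0..1) = 1.00000 + 0.93219 = 1.93219
Tail: a^2/(2!(1−ρ)) = 0.86897/(2·0.5339) = 0.81379
P₀ = 1/(1.93219 + 0.81379) = 1/2.74597 = 0.364170

Final: 0.364170


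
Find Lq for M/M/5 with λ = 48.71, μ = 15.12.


a = λ/μ = 3.2216; ρ = a/5 = 0.6443
P₀ = 0.036230
Lq = P₀·a^c·ρ / (c!·(1−ρ)²) = 0.036230·347.00177·0.6443/(120·0.12651)
= 0.53356

Final: 0.53356


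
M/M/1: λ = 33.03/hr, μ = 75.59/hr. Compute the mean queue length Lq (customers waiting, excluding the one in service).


ρ = 33.03/75.59 = 0.4370
Lq = ρ²/(1−ρ) = 0.1909/0.5630 = 0.3391

Final: 0.3391


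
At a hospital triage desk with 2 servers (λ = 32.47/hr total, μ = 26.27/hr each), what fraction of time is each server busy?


ρ = λ/(cμ) = 32.47/(2·26.27) = 32.47/52.54 = 0.6180

Final: 0.6180


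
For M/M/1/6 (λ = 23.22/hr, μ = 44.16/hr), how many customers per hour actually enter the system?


ρ = 0.5258; P_K = (1−ρ)ρ^6/(1−ρ^7) = 0.010134
λ_eff = λ(1 − P_K) = 23.22·(1 − 0.010134) = 23.22·0.989866 = 22.9847 /hr

Final: 22.9847 /hr


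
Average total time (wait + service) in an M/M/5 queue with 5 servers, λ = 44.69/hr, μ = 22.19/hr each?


a = 2.0140; ρ = 0.4028; P₀ = 0.132427
Lq = P₀·a^c·ρ/(c!(1−ρ)²) = 0.04129
Wq = Lq/λ = 0.04129/44.69 = 0.0009240 hr
W = Wq + 1/μ = 0.0009240 + 0.04507 = 0.04599 hr

Final: 0.04599 hr


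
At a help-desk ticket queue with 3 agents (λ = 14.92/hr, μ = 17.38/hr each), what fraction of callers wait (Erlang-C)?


a = λ/μ = 0.8585; ρ = a/3 = 0.2862
P₀ = 0.421116 (from M/M/c formula)
C(c,a) = [a^c/(c!(1−ρ))]·P₀ = [0.63264/(6·0.7138)]·0.421116
= 0.14771·0.421116 = 0.062202

Final: 0.062202


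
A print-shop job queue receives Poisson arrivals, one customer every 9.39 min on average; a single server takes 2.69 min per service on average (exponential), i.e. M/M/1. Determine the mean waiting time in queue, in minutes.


λ = 60/9.39 = 6.3898 /hr
μ = 60/2.69 = 22.3048 /hr
ρ = λ/μ = 6.3898/22.3048 = 0.2865
Wq = ρ/(μ−λ) = 0.2865/(22.3048−6.3898) = 0.01800 hr
In minutes: 0.01800·60 = 1.080 min

Final: 1.080 min


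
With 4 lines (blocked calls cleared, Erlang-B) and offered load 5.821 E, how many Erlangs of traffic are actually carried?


B(4,5.821) = 0.457897 (Erlang-B)
Carried load = a(1 − B) = 5.821·(1 − 0.457897) = 5.821·0.542103 = 3.1556 E

Final: 3.1556 Erlangs


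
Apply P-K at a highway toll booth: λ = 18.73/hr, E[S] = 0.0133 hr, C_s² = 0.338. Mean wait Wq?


ρ = λ·E[S] = 18.73·0.0133 = 0.2491
E[S²] = E[S]²(1+C_s²) = 0.0133²·(1+0.338) = 0.0002367
Wq = λ·E[S²]/(2(1−ρ)) = 18.73·0.0002367/(2·0.7509) = 0.002952 hr

Final: 0.002952 hr


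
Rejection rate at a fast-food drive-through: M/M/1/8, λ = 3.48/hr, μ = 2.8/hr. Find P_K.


ρ = λ/μ = 3.48/2.8 = 1.2429
P_K = (1−ρ)ρ^K/(1−ρ^(K+1)) = (-0.2429·5.693374)/(1 − 7.076050)
= -1.382677/-6.076050 = 0.227562

Final: 0.227562


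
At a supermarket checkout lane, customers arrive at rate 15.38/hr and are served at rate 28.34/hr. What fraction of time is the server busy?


ρ = λ/μ = 15.38/28.34 = 0.5427

Final: 0.5427


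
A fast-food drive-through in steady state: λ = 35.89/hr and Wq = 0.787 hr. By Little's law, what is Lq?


Lq = λWq = 35.89·0.787 = 28.2454

Final: 28.2454


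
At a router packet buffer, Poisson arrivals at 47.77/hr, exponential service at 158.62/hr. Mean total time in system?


W = 1/(μ−λ) = 1/(158.62 − 47.77) = 1/110.85 = 0.009021 hr

Final: 0.009021 hr


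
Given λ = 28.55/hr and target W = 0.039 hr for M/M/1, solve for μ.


W = 1/(μ−λ) ⇒ μ − λ = 1/W = 1/0.039 = 25.6410
μ = λ + 1/W = 28.55 + 25.6410 = 54.1910 per hr

Final: 54.1910 /hr


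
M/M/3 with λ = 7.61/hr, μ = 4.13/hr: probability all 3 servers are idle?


a = λ/μ = 7.61/4.13 = 1.8426; ρ = a/c = 0.6142
Σ_{k=0}^{2} a^k/k! (terms k=0..2) = 1.00000 + 1.84262 + 1.69762 = 4.54023
Tail: a^3/(3!(1−ρ)) = 6.25610/(6·0.3858) = 2.70269
P₀ = 1/(4.54023 + 2.70269) = 1/7.24292 = 0.138066

Final: 0.138066


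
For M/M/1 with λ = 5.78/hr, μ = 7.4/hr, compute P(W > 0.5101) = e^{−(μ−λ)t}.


W ~ Exponential(μ−λ) for M/M/1.
μ − λ = 7.4 − 5.78 = 1.6200
P(W > t) = e^{−(μ−λ)t} = e^{−0.8264} = 0.437639

Final: 0.437639


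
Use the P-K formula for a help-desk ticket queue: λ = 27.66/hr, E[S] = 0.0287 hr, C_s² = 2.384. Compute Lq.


ρ = λ·E[S] = 27.66·0.0287 = 0.7938
Lq = ρ²(1+C_s²)/(2(1−ρ)) = 0.6302·(1+2.384)/(2·0.2062)
= 0.6302·3.3840/0.4123 = 5.17212

Final: 5.17212


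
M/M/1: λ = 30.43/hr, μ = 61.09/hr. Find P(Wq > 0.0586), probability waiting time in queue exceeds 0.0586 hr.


ρ = 30.43/61.09 = 0.4981
P(Wq > t) = ρ·e^{−(μ−λ)t} = 0.4981·e^{−1.7967}
= 0.4981·0.165849 = 0.082612

Final: 0.082612


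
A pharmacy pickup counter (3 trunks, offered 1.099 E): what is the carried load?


B(3,1.099) = 0.075656 (Erlang-B)
Carried load = a(1 − B) = 1.099·(1 − 0.075656) = 1.099·0.924344 = 1.0159 E

Final: 1.0159 Erlangs


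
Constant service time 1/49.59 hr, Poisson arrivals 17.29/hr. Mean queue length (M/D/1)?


ρ = 17.29/49.59 = 0.3487
M/D/1: Lq = ρ²/(2(1−ρ)) = 0.1216/(2·0.6513) = 0.09332

Final: 0.09332


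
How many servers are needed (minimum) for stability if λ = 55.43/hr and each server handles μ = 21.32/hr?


Stability requires cμ > λ ⇔ c > λ/μ.
λ/μ = 55.43/21.32 = 2.5999
Minimum integer c = ⌊2.5999⌋ + 1 = 3
Check: 3·21.32 = 63.96 > 55.43, while 2·21.32 = 42.64 ≤ 55.43

Final: 3 servers


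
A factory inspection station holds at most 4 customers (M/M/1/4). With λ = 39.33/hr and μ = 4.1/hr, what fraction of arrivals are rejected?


ρ = λ/μ = 39.33/4.1 = 9.5927
P_K = (1−ρ)ρ^K/(1−ρ^(K+1)) = (-8.5927·8467.600478)/(1 − 81227.006537)
= -72759.406059/-81226.006537 = 0.895765

Final: 0.895765


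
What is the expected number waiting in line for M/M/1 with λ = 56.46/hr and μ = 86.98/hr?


ρ = 56.46/86.98 = 0.6491
Lq = ρ²/(1−ρ) = 0.4213/0.3509 = 1.2008

Final: 1.2008


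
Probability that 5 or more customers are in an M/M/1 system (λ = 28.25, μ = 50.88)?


ρ = 28.25/50.88 = 0.5552
P(N ≥ n) = ρ^n = 0.5552^5 = 0.052766

Final: 0.052766


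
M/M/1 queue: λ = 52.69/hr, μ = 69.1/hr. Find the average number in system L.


ρ = λ/μ = 52.69/69.1 = 0.7625
L = ρ/(1−ρ) = 0.7625/(1 − 0.7625) = 0.7625/0.2375 = 3.2108

Final: 3.2108


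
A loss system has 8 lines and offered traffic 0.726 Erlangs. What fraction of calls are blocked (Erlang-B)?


B(c,a) = (a^c/c!) / Σ_{k=0}^{c} a^k/k!
a^8/8! = 0.000001914
Σ terms (k=0..8): 1.00000 + 0.72600 + 0.26354 + 0.06378 + 0.01158 + 0.001681 + 0.0002034 + 0.00002109 + 0.000001914 = 2.066797
B = 0.000001914/2.066797 = 0.0000009261

Final: 0.0000009261


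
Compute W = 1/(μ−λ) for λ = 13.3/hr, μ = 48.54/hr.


W = 1/(μ−λ) = 1/(48.54 − 13.3) = 1/35.24 = 0.02838 hr

Final: 0.02838 hr


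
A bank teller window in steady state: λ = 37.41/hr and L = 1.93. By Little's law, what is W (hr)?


W = L/λ = 1.93/37.41 = 0.05159 hr

Final: 0.05159 hr


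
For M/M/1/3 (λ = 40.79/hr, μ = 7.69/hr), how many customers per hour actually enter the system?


ρ = 5.3043; P_K = (1−ρ)ρ^3/(1−ρ^4) = 0.812500
λ_eff = λ(1 − P_K) = 40.79·(1 − 0.812500) = 40.79·0.187500 = 7.6481 /hr

Final: 7.6481 /hr


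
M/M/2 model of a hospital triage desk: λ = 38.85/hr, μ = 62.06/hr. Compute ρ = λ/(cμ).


ρ = λ/(cμ) = 38.85/(2·62.06) = 38.85/124.12 = 0.3130

Final: 0.3130


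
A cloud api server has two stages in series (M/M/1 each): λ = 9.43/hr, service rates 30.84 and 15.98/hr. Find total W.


Each node sees arrival rate λ = 9.43/hr (tandem ⇒ throughput preserved).
W₁ = 1/(μ₁−λ) = 1/(30.84−9.43) = 0.04671 hr
W₂ = 1/(μ₂−λ) = 1/(15.98−9.43) = 0.15267 hr
W_total = W₁ + W₂ = 0.04671 + 0.15267 = 0.19938 hr

Final: 0.19938 hr


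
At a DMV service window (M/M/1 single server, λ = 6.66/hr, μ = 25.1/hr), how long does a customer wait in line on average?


ρ = 6.66/25.1 = 0.2653
Wq = ρ/(μ−λ) = 0.2653/(25.1 − 6.66) = 0.2653/18.44 = 0.01439 hr

Final: 0.01439 hr


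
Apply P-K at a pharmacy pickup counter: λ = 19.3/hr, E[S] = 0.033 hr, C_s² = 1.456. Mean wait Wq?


ρ = λ·E[S] = 19.3·0.033 = 0.6369
E[S²] = E[S]²(1+C_s²) = 0.033²·(1+1.456) = 0.002675
Wq = λ·E[S²]/(2(1−ρ)) = 19.3·0.002675/(2·0.3631) = 0.07108 hr

Final: 0.07108 hr


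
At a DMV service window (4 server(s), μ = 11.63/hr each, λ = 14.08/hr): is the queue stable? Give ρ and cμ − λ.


Total capacity cμ = 4·11.63 = 46.52/hr
ρ = λ/(cμ) = 14.08/46.52 = 0.3027
Stable ⇔ ρ < 1: YES
Spare capacity = cμ − λ = 46.52 − 14.08 = 32.44/hr

Final: ρ = 0.3027; stable; margin = 32.44/hr


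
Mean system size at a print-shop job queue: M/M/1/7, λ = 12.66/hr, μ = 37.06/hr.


ρ = 12.66/37.06 = 0.3416
L = ρ[1 − (K+1)ρ^K + Kρ^(K+1)] / [(1−ρ)(1−ρ^(K+1))]
Numerator: 0.3416·(1 − 8·0.0005429 + 7·0.0001854) = 0.340568
Denominator: (0.6584)·(0.999815) = 0.658270
L = 0.340568/0.658270 = 0.5174

Final: 0.5174


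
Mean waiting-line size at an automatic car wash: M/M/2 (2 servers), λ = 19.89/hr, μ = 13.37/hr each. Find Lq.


a = λ/μ = 1.4877; ρ = a/2 = 0.7438
P₀ = 0.146901
Lq = P₀·a^c·ρ / (c!·(1−ρ)²) = 0.146901·2.21313·0.7438/(2·0.06562)
= 1.84254

Final: 1.84254


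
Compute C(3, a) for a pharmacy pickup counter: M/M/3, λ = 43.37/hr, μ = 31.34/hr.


a = λ/μ = 1.3839; ρ = a/3 = 0.4613
P₀ = 0.240311 (from M/M/c formula)
C(c,a) = [a^c/(c!(1−ρ))]·P₀ = [2.65016/(6·0.5387)]·0.240311
= 0.81990·0.240311 = 0.197031

Final: 0.197031


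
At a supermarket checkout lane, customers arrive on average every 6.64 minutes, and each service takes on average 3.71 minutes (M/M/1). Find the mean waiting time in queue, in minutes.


λ = 60/6.64 = 9.0361 /hr
μ = 60/3.71 = 16.1725 /hr
ρ = λ/μ = 9.0361/16.1725 = 0.5587
Wq = ρ/(μ−λ) = 0.5587/(16.1725−9.0361) = 0.07829 hr
In minutes: 0.07829·60 = 4.698 min

Final: 4.698 min


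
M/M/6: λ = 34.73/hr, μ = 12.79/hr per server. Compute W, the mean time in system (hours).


a = 2.7154; ρ = 0.4526; P₀ = 0.065567
Lq = P₀·a^c·ρ/(c!(1−ρ)²) = 0.05513
Wq = Lq/λ = 0.05513/34.73 = 0.001587 hr
W = Wq + 1/μ = 0.001587 + 0.07819 = 0.07977 hr

Final: 0.07977 hr


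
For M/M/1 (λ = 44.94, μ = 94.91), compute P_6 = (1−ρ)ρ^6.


ρ = 44.94/94.91 = 0.4735
P_n = (1−ρ)·ρ^n = (1 − 0.4735)·0.4735^6 = 0.5265·0.011270 = 0.005934

Final: 0.005934


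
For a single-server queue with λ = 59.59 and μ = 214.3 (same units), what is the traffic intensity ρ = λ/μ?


ρ = λ/μ = 59.59/214.3 = 0.2781

Final: 0.2781


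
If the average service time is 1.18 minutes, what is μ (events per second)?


μ = 1/(service time) in consistent units.
1 second = 0.0166667 min, so μ = 0.0166667/1.18 = 0.01412 per second

Final: 0.01412 /sec


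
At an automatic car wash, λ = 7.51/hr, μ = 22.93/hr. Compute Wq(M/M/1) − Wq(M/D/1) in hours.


ρ = 7.51/22.93 = 0.3275
Wq(M/M/1) = ρ/(μ−λ) = 0.3275/15.42 = 0.02124 hr
Wq(M/D/1) = ρ/(2(μ−λ)) = 0.01062 hr
Savings = 0.02124 − 0.01062 = 0.01062 hr

Final: 0.01062 hr


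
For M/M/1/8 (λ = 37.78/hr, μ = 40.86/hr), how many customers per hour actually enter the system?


ρ = 0.9246; P_K = (1−ρ)ρ^8/(1−ρ^9) = 0.079571
λ_eff = λ(1 − P_K) = 37.78·(1 − 0.079571) = 37.78·0.920429 = 34.7738 /hr

Final: 34.7738 /hr


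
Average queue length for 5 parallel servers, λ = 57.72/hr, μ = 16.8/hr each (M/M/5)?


a = λ/μ = 3.4357; ρ = a/5 = 0.6871
P₀ = 0.028047
Lq = P₀·a^c·ρ / (c!·(1−ρ)²) = 0.028047·478.72400·0.6871/(120·0.09788)
= 0.78550

Final: 0.78550


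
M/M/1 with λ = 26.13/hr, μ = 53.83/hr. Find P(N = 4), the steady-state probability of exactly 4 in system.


ρ = 26.13/53.83 = 0.4854
P_n = (1−ρ)·ρ^n = (1 − 0.4854)·0.4854^4 = 0.5146·0.055521 = 0.028570

Final: 0.028570


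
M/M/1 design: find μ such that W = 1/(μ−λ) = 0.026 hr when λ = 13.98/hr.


W = 1/(μ−λ) ⇒ μ − λ = 1/W = 1/0.026 = 38.4615
μ = λ + 1/W = 13.98 + 38.4615 = 52.4415 per hr

Final: 52.4415 /hr


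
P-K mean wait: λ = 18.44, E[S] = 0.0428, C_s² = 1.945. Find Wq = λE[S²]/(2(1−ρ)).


ρ = λ·E[S] = 18.44·0.0428 = 0.7892
E[S²] = E[S]²(1+C_s²) = 0.0428²·(1+1.945) = 0.005395
Wq = λ·E[S²]/(2(1−ρ)) = 18.44·0.005395/(2·0.2108) = 0.23599 hr

Final: 0.23599 hr


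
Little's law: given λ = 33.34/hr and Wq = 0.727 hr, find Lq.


Lq = λWq = 33.34·0.727 = 24.2382

Final: 24.2382


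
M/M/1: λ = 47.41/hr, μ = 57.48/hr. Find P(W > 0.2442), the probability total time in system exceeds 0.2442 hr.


W ~ Exponential(μ−λ) for M/M/1.
μ − λ = 57.48 − 47.41 = 10.0700
P(W > t) = e^{−(μ−λ)t} = e^{−2.4591} = 0.085512

Final: 0.085512


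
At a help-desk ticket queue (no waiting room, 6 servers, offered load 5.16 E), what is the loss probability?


B(c,a) = (a^c/c!) / Σ_{k=0}^{c} a^k/k!
a^6/6! = 26.215957
Σ terms (k=0..6): 1.00000 + 5.16000 + 13.31280 + 22.89802 + 29.53844 + 30.48367 + 26.21596 = 128.608884
B = 26.215957/128.608884 = 0.203843

Final: 0.203843


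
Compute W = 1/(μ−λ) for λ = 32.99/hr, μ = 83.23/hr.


W = 1/(μ−λ) = 1/(83.23 − 32.99) = 1/50.24 = 0.01990 hr

Final: 0.01990 hr


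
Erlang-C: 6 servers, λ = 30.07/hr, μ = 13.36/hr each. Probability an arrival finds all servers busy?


a = λ/μ = 2.2507; ρ = a/6 = 0.3751
P₀ = 0.105002 (from M/M/c formula)
C(c,a) = [a^c/(c!(1−ρ))]·P₀ = [130.00553/(720·0.6249)]·0.105002
= 0.28896·0.105002 = 0.030341

Final: 0.030341


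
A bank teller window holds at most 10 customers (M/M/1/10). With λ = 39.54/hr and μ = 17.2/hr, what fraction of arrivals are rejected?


ρ = λ/μ = 39.54/17.2 = 2.2988
P_K = (1−ρ)ρ^K/(1−ρ^(K+1)) = (-1.2988·4121.755069)/(1 − 9475.243920)
= -5353.488851/-9474.243920 = 0.565057

Final: 0.565057


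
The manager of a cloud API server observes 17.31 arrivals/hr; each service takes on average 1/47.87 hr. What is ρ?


ρ = λ/μ = 17.31/47.87 = 0.3616

Final: 0.3616


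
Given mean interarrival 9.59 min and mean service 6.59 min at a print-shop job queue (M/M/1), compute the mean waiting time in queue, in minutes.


λ = 60/9.59 = 6.2565 /hr
μ = 60/6.59 = 9.1047 /hr
ρ = λ/μ = 6.2565/9.1047 = 0.6872
Wq = ρ/(μ−λ) = 0.6872/(9.1047−6.2565) = 0.24127 hr
In minutes: 0.24127·60 = 14.476 min

Final: 14.476 min


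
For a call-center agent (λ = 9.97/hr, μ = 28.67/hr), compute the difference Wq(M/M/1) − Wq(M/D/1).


ρ = 9.97/28.67 = 0.3478
Wq(M/M/1) = ρ/(μ−λ) = 0.3478/18.70 = 0.01860 hr
Wq(M/D/1) = ρ/(2(μ−λ)) = 0.009298 hr
Savings = 0.01860 − 0.009298 = 0.009298 hr

Final: 0.009298 hr


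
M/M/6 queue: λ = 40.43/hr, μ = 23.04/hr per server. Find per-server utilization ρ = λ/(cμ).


ρ = λ/(cμ) = 40.43/(6·23.04) = 40.43/138.24 = 0.2925

Final: 0.2925


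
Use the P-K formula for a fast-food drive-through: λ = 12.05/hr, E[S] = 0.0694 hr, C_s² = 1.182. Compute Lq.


ρ = λ·E[S] = 12.05·0.0694 = 0.8363
Lq = ρ²(1+C_s²)/(2(1−ρ)) = 0.6993·(1+1.182)/(2·0.1637)
= 0.6993·2.1820/0.3275 = 4.66004

Final: 4.66004


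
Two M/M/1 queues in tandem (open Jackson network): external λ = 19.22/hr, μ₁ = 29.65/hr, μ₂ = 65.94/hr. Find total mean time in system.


Each node sees arrival rate λ = 19.22/hr (tandem ⇒ throughput preserved).
W₁ = 1/(μ₁−λ) = 1/(29.65−19.22) = 0.09588 hr
W₂ = 1/(μ₂−λ) = 1/(65.94−19.22) = 0.02140 hr
W_total = W₁ + W₂ = 0.09588 + 0.02140 = 0.11728 hr

Final: 0.11728 hr


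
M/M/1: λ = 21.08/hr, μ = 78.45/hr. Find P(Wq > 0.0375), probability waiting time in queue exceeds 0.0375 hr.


ρ = 21.08/78.45 = 0.2687
P(Wq > t) = ρ·e^{−(μ−λ)t} = 0.2687·e^{−2.1514}
= 0.2687·0.116324 = 0.031257

Final: 0.031257


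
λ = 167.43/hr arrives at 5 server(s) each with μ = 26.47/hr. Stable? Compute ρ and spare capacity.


Total capacity cμ = 5·26.47 = 132.35/hr
ρ = λ/(cμ) = 167.43/132.35 = 1.2651
Stable ⇔ ρ < 1: NO
Spare capacity = cμ − λ = 132.35 − 167.43 = -35.08/hr

Final: ρ = 1.2651; unstable; margin = -35.08/hr


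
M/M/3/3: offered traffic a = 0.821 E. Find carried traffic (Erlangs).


B(3,0.821) = 0.040987 (Erlang-B)
Carried load = a(1 − B) = 0.821·(1 − 0.040987) = 0.821·0.959013 = 0.7873 E

Final: 0.7873 Erlangs


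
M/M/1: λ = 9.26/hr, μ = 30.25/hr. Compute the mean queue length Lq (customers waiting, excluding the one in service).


ρ = 9.26/30.25 = 0.3061
Lq = ρ²/(1−ρ) = 0.09371/0.6939 = 0.1350

Final: 0.1350


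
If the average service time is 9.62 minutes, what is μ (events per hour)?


μ = 1/(service time) in consistent units.
1 hour = 60 min, so μ = 60/9.62 = 6.2370 per hour

Final: 6.2370 /hr


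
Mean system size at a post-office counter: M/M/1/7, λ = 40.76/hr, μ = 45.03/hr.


ρ = 40.76/45.03 = 0.9052
L = ρ[1 − (K+1)ρ^K + Kρ^(K+1)] / [(1−ρ)(1−ρ^(K+1))]
Numerator: 0.9052·(1 − 8·0.497881 + 7·0.450669) = 0.155360
Denominator: (0.09483)·(0.549331) = 0.052091
L = 0.155360/0.052091 = 2.9825

Final: 2.9825


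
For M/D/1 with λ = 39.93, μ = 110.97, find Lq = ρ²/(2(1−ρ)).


ρ = 39.93/110.97 = 0.3598
M/D/1: Lq = ρ²/(2(1−ρ)) = 0.1295/(2·0.6402) = 0.10113

Final: 0.10113


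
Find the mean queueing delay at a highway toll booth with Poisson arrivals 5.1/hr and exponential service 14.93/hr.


ρ = 5.1/14.93 = 0.3416
Wq = ρ/(μ−λ) = 0.3416/(14.93 − 5.1) = 0.3416/9.83 = 0.03475 hr

Final: 0.03475 hr


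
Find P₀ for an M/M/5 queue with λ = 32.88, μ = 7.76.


a = λ/μ = 32.88/7.76 = 4.2371; ρ = a/c = 0.8474
Σ_{k=0}^{4} a^k/k! (terms k=0..4) = 1.00000 + 4.23711 + 8.97656 + 12.67824 + 13.42979 = 40.32171
Tail: a^5/(5!(1−ρ)) = 1365.68468/(120·0.1526) = 74.58976
P₀ = 1/(40.32171 + 74.58976) = 1/114.91147 = 0.008702

Final: 0.008702


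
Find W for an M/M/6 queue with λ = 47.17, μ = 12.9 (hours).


a = 3.6566; ρ = 0.6094; P₀ = 0.024458
Lq = P₀·a^c·ρ/(c!(1−ρ)²) = 0.32439
Wq = Lq/λ = 0.32439/47.17 = 0.006877 hr
W = Wq + 1/μ = 0.006877 + 0.07752 = 0.08440 hr

Final: 0.08440 hr


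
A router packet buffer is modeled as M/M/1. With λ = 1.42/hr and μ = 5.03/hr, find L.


ρ = λ/μ = 1.42/5.03 = 0.2823
L = ρ/(1−ρ) = 0.2823/(1 − 0.2823) = 0.2823/0.7177 = 0.3934

Final: 0.3934


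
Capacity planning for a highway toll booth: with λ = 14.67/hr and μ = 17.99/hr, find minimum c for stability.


Stability requires cμ > λ ⇔ c > λ/μ.
λ/μ = 14.67/17.99 = 0.8155
Minimum integer c = ⌊0.8155⌋ + 1 = 1
Check: 1·17.99 = 17.99 > 14.67, while 0·17.99 = 0.00 ≤ 14.67

Final: 1 servers


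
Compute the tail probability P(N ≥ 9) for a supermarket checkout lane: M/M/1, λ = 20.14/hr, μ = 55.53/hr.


ρ = 20.14/55.53 = 0.3627
P(N ≥ n) = ρ^n = 0.3627^9 = 0.0001086

Final: 0.0001086


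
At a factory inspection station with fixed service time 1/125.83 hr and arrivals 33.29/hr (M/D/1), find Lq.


ρ = 33.29/125.83 = 0.2646
M/D/1: Lq = ρ²/(2(1−ρ)) = 0.06999/(2·0.7354) = 0.04759

Final: 0.04759


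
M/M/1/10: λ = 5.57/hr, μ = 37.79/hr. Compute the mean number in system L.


ρ = 5.57/37.79 = 0.1474
L = ρ[1 − (K+1)ρ^K + Kρ^(K+1)] / [(1−ρ)(1−ρ^(K+1))]
Numerator: 0.1474·(1 − 11·0.000000004839 + 10·7.133e-10) = 0.147393
Denominator: (0.8526)·(1.000000) = 0.852607
L = 0.147393/0.852607 = 0.1729

Final: 0.1729


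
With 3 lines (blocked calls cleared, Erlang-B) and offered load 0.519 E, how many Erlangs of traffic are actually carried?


B(3,0.519) = 0.013894 (Erlang-B)
Carried load = a(1 − B) = 0.519·(1 − 0.013894) = 0.519·0.986106 = 0.5118 E

Final: 0.5118 Erlangs


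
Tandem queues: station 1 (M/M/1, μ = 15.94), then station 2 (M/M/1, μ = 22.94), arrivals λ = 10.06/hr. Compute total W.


Each node sees arrival rate λ = 10.06/hr (tandem ⇒ throughput preserved).
W₁ = 1/(μ₁−λ) = 1/(15.94−10.06) = 0.17007 hr
W₂ = 1/(μ₂−λ) = 1/(22.94−10.06) = 0.07764 hr
W_total = W₁ + W₂ = 0.17007 + 0.07764 = 0.24771 hr

Final: 0.24771 hr


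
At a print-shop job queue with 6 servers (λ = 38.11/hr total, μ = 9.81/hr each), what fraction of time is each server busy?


ρ = λ/(cμ) = 38.11/(6·9.81) = 38.11/58.86 = 0.6475

Final: 0.6475


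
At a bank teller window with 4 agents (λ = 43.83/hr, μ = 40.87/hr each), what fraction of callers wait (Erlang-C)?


a = λ/μ = 1.0724; ρ = a/4 = 0.2681
P₀ = 0.341490 (from M/M/c formula)
C(c,a) = [a^c/(c!(1−ρ))]·P₀ = [1.32272/(24·0.7319)]·0.341490
= 0.07530·0.341490 = 0.025715

Final: 0.025715


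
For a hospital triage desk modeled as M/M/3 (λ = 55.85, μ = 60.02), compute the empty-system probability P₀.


a = λ/μ = 55.85/60.02 = 0.9305; ρ = a/c = 0.3102
Σ_{k=0}^{2} a^k/k! (terms k=0..2) = 1.00000 + 0.93052 + 0.43294 = 2.36346
Tail: a^3/(3!(1−ρ)) = 0.80572/(6·0.6898) = 0.19467
P₀ = 1/(2.36346 + 0.19467) = 1/2.55813 = 0.390911

Final: 0.390911


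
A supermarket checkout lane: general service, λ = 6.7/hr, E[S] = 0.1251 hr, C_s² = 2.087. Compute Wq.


ρ = λ·E[S] = 6.7·0.1251 = 0.8382
E[S²] = E[S]²(1+C_s²) = 0.1251²·(1+2.087) = 0.048312
Wq = λ·E[S²]/(2(1−ρ)) = 6.7·0.048312/(2·0.1618) = 1.00009 hr

Final: 1.00009 hr


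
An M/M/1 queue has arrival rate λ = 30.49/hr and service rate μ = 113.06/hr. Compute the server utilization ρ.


ρ = λ/μ = 30.49/113.06 = 0.2697

Final: 0.2697


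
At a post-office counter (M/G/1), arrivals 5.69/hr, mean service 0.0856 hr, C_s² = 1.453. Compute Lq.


ρ = λ·E[S] = 5.69·0.0856 = 0.4871
Lq = ρ²(1+C_s²)/(2(1−ρ)) = 0.2372·(1+1.453)/(2·0.5129)
= 0.2372·2.4530/1.0259 = 0.56725

Final: 0.56725


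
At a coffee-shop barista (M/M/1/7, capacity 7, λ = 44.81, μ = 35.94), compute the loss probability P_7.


ρ = λ/μ = 44.81/35.94 = 1.2468
P_K = (1−ρ)ρ^K/(1−ρ^(K+1)) = (-0.2468·4.683582)/(1 − 5.839491)
= -1.155909/-4.839491 = 0.238849

Final: 0.238849


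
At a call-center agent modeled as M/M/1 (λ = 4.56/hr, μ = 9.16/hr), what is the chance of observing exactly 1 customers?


ρ = 4.56/9.16 = 0.4978
P_n = (1−ρ)·ρ^n = (1 − 0.4978)·0.4978^1 = 0.5022·0.497817 = 0.249995

Final: 0.249995


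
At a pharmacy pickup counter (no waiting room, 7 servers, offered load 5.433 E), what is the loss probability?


B(c,a) = (a^c/c!) / Σ_{k=0}^{c} a^k/k!
a^7/7! = 27.723458
Σ terms (k=0..7): 1.00000 + 5.43300 + 14.75874 + 26.72809 + 36.30342 + 39.44730 + 35.71953 + 27.72346 = 187.113541
B = 27.723458/187.113541 = 0.148164

Final: 0.148164


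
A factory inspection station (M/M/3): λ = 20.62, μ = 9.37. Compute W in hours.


a = 2.2006; ρ = 0.7335; P₀ = 0.081379
Lq = P₀·a^c·ρ/(c!(1−ρ)²) = 1.49346
Wq = Lq/λ = 1.49346/20.62 = 0.07243 hr
W = Wq + 1/μ = 0.07243 + 0.10672 = 0.17915 hr

Final: 0.17915 hr


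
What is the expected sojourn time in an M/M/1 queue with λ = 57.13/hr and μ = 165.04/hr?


W = 1/(μ−λ) = 1/(165.04 − 57.13) = 1/107.91 = 0.009267 hr

Final: 0.009267 hr


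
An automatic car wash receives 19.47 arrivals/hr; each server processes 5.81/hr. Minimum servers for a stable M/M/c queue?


Stability requires cμ > λ ⇔ c > λ/μ.
λ/μ = 19.47/5.81 = 3.3511
Minimum integer c = ⌊3.3511⌋ + 1 = 4
Check: 4·5.81 = 23.24 > 19.47, while 3·5.81 = 17.43 ≤ 19.47

Final: 4 servers


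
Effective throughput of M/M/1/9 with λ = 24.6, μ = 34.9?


ρ = 0.7049; P_K = (1−ρ)ρ^9/(1−ρ^10) = 0.013072
λ_eff = λ(1 − P_K) = 24.6·(1 − 0.013072) = 24.6·0.986928 = 24.2784 /hr

Final: 24.2784 /hr


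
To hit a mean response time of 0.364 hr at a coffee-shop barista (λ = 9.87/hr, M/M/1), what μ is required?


W = 1/(μ−λ) ⇒ μ − λ = 1/W = 1/0.364 = 2.7473
μ = λ + 1/W = 9.87 + 2.7473 = 12.6173 per hr

Final: 12.6173 /hr


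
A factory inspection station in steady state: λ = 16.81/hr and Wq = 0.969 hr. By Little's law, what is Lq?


Lq = λWq = 16.81·0.969 = 16.2889

Final: 16.2889


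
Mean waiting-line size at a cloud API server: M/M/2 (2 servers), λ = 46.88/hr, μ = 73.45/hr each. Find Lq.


a = λ/μ = 0.6383; ρ = a/2 = 0.3191
P₀ = 0.516152
Lq = P₀·a^c·ρ / (c!·(1−ρ)²) = 0.516152·0.40737·0.3191/(2·0.46359)
= 0.07237

Final: 0.07237


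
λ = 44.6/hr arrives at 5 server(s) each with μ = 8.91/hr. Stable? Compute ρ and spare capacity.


Total capacity cμ = 5·8.91 = 44.55/hr
ρ = λ/(cμ) = 44.6/44.55 = 1.0011
Stable ⇔ ρ < 1: NO
Spare capacity = cμ − λ = 44.55 − 44.6 = -0.05/hr

Final: ρ = 1.0011; unstable; margin = -0.05/hr


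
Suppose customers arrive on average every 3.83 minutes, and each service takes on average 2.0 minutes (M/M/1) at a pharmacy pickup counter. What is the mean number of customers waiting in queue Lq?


λ = 60/3.83 = 15.6658 /hr
μ = 60/2.0 = 30.0000 /hr
ρ = λ/μ = 15.6658/30.0000 = 0.5222
Lq = ρ²/(1−ρ) = 0.2727/0.4778 = 0.5707

Final: 0.5707


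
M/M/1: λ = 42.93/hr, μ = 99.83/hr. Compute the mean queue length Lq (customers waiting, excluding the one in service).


ρ = 42.93/99.83 = 0.4300
Lq = ρ²/(1−ρ) = 0.1849/0.5700 = 0.3245

Final: 0.3245


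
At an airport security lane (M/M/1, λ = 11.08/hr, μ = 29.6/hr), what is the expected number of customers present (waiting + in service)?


ρ = λ/μ = 11.08/29.6 = 0.3743
L = ρ/(1−ρ) = 0.3743/(1 − 0.3743) = 0.3743/0.6257 = 0.5983

Final: 0.5983


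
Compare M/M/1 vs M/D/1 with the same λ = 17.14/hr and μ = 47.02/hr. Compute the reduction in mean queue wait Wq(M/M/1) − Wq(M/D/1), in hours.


ρ = 17.14/47.02 = 0.3645
Wq(M/M/1) = ρ/(μ−λ) = 0.3645/29.88 = 0.01220 hr
Wq(M/D/1) = ρ/(2(μ−λ)) = 0.006100 hr
Savings = 0.01220 − 0.006100 = 0.006100 hr

Final: 0.006100 hr


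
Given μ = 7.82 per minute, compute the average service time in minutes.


Mean service time = 1/μ = 1/7.82 minute = 0.12788 minute
In minutes: 0.12788 × 1 = 0.1279 min

Final: 0.1279 min


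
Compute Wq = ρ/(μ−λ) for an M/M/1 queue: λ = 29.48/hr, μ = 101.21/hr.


ρ = 29.48/101.21 = 0.2913
Wq = ρ/(μ−λ) = 0.2913/(101.21 − 29.48) = 0.2913/71.73 = 0.004061 hr

Final: 0.004061 hr


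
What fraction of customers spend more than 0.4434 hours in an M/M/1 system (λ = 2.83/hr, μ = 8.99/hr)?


W ~ Exponential(μ−λ) for M/M/1.
μ − λ = 8.99 − 2.83 = 6.1600
P(W > t) = e^{−(μ−λ)t} = e^{−2.7313} = 0.065132

Final: 0.065132


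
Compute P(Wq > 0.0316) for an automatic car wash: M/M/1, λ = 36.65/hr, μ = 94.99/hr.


ρ = 36.65/94.99 = 0.3858
P(Wq > t) = ρ·e^{−(μ−λ)t} = 0.3858·e^{−1.8435}
= 0.3858·0.158256 = 0.061060

Final: 0.061060


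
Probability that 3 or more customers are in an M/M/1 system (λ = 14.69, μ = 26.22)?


ρ = 14.69/26.22 = 0.5603
P(N ≥ n) = ρ^n = 0.5603^3 = 0.175860

Final: 0.175860


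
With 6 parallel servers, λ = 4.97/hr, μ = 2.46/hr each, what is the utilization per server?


ρ = λ/(cμ) = 4.97/(6·2.46) = 4.97/14.76 = 0.3367

Final: 0.3367


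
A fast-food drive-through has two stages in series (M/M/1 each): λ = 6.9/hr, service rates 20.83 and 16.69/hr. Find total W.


Each node sees arrival rate λ = 6.9/hr (tandem ⇒ throughput preserved).
W₁ = 1/(μ₁−λ) = 1/(20.83−6.9) = 0.07179 hr
W₂ = 1/(μ₂−λ) = 1/(16.69−6.9) = 0.10215 hr
W_total = W₁ + W₂ = 0.07179 + 0.10215 = 0.17393 hr

Final: 0.17393 hr


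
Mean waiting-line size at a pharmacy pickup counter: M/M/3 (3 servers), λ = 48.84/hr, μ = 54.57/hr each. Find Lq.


a = λ/μ = 0.8950; ρ = a/3 = 0.2983
P₀ = 0.405549
Lq = P₀·a^c·ρ / (c!·(1−ρ)²) = 0.405549·0.71691·0.2983/(6·0.49234)
= 0.02936

Final: 0.02936


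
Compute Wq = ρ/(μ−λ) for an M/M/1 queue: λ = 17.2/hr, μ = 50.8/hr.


ρ = 17.2/50.8 = 0.3386
Wq = ρ/(μ−λ) = 0.3386/(50.8 − 17.2) = 0.3386/33.60 = 0.01008 hr

Final: 0.01008 hr


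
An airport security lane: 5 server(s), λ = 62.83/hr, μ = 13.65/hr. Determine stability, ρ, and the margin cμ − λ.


Total capacity cμ = 5·13.65 = 68.25/hr
ρ = λ/(cμ) = 62.83/68.25 = 0.9206
Stable ⇔ ρ < 1: YES
Spare capacity = cμ − λ = 68.25 − 62.83 = 5.42/hr

Final: ρ = 0.9206; stable; margin = 5.42/hr


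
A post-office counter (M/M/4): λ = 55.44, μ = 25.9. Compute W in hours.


a = 2.1405; ρ = 0.5351; P₀ = 0.111759
Lq = P₀·a^c·ρ/(c!(1−ρ)²) = 0.24209
Wq = Lq/λ = 0.24209/55.44 = 0.004367 hr
W = Wq + 1/μ = 0.004367 + 0.03861 = 0.04298 hr

Final: 0.04298 hr


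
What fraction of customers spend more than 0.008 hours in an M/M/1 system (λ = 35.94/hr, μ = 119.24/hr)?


W ~ Exponential(μ−λ) for M/M/1.
μ − λ = 119.24 − 35.94 = 83.3000
P(W > t) = e^{−(μ−λ)t} = e^{−0.6664} = 0.513554

Final: 0.513554
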